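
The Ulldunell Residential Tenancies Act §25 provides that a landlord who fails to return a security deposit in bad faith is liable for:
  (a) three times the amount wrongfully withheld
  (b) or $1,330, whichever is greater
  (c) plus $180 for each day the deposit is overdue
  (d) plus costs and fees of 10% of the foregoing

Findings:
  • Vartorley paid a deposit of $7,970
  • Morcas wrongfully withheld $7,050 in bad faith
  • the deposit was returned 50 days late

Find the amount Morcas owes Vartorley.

$33,165

Trebled: 3 × $7,050 = $21,150
Minimum $1,330: $21,150 meets the minimum, no increase.
Late-return penalty: 50 × $180 = $9,000
Damages plus late penalty: $21,150 + $9,000 = $30,150
Costs and fees: 10% of $30,150 = $3,015
Total recovery: $30,150 + $3,015 = $33,165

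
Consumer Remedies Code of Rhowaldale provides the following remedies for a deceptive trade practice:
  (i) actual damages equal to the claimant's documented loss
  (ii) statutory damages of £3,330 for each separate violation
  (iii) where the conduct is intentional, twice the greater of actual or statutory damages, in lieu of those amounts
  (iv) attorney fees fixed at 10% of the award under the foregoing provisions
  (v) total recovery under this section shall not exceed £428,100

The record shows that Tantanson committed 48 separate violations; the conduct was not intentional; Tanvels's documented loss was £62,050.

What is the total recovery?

Statutory damages: 48 × £3,330 = £159,840
Conduct not intentional: the in-lieu enhancement does not apply.
Actual plus statutory damages: £62,050 + £159,840 = £221,890
Attorney fees: 10% of £221,890 = £22,189
Total before cap: £221,890 + £22,189 = £244,079
Cap at £428,100: £244,079 is within the cap, no reduction.

£244,079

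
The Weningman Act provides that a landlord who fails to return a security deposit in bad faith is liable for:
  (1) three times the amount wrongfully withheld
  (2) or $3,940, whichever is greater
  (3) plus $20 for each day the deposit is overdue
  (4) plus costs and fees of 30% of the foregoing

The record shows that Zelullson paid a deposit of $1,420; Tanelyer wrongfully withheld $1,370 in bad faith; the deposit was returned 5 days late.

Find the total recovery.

$5,473

Trebled: 3 × $1,370 = $4,110
Minimum $3,940: $4,110 meets the minimum, no increase.
Late-return penalty: 5 × $20 = $100
Damages plus late penalty: $4,110 + $100 = $4,210
Costs and fees: 30% of $4,210 = $1,263
Total recovery: $4,210 + $1,263 = $5,473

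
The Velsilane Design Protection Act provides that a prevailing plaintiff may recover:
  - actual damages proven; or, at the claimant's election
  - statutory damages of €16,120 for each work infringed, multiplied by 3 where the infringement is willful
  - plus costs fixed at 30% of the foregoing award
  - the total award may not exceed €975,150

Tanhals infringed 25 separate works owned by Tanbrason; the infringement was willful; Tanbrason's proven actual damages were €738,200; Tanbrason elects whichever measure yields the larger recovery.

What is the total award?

Statutory damages: 25 × €16,120 = €403,000
Trebled: 3 × €403,000 = €1,209,000
Greater of actual damages (€738,200) or enhanced statutory damages (€1,209,000): €1,209,000
Costs: 30% of €1,209,000 = €362,700
Award plus costs: €1,209,000 + €362,700 = €1,571,700
Cap at €975,150: €1,571,700 exceeds the cap → €975,150

€975,150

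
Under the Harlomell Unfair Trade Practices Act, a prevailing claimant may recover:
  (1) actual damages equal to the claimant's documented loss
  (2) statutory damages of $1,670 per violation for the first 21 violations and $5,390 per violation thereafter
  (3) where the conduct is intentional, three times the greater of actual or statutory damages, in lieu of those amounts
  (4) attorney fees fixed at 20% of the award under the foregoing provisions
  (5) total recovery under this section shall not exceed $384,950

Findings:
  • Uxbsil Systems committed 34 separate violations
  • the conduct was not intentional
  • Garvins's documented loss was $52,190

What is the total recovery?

First 21 violations: 21 × $1,670 = $35,070
Remaining violations: (34 − 21) × $5,390 = $70,070
Statutory damages: $35,070 + $70,070 = $105,140
Conduct not intentional: the in-lieu enhancement does not apply.
Actual plus statutory damages: $52,190 + $105,140 = $157,330
Attorney fees: 20% of $157,330 = $31,466
Total before cap: $157,330 + $31,466 = $188,796
Cap at $384,950: $188,796 is within the cap, no reduction.

$188,796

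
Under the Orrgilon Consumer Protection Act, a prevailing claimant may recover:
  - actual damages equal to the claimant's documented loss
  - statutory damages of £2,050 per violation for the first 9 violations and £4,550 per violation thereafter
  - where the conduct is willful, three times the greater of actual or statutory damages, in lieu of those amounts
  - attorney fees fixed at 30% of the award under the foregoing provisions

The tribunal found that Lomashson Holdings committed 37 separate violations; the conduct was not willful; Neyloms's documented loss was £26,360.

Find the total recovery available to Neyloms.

First 9 violations: 9 × £2,050 = £18,450
Remaining violations: (37 − 9) × £4,550 = £127,400
Statutory damages: £18,450 + £127,400 = £145,850
Conduct not willful: the in-lieu enhancement does not apply.
Actual plus statutory damages: £26,360 + £145,850 = £172,210
Attorney fees: 30% of £172,210 = £51,663
Total recovery: £172,210 + £51,663 = £223,873

£223,873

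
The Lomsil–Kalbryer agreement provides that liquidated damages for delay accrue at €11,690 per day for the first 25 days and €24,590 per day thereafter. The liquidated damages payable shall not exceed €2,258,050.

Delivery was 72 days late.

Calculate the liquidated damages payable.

First 25 days: 25 × €11,690 = €292,250
Remaining days: (72 − 25) × €24,590 = €1,155,730
Accrued per-day damages: €292,250 + €1,155,730 = €1,447,980
Cap at €2,258,050: €1,447,980 is within the cap, no reduction.

€1,447,980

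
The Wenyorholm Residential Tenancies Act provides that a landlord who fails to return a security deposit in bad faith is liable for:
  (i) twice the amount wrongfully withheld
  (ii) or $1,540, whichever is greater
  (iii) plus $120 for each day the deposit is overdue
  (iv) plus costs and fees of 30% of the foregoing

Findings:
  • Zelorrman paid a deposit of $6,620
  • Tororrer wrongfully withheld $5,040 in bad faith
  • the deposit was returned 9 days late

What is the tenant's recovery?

$14,508

Doubled: 2 × $5,040 = $10,080
Minimum $1,540: $10,080 meets the minimum, no increase.
Late-return penalty: 9 × $120 = $1,080
Damages plus late penalty: $10,080 + $1,080 = $11,160
Costs and fees: 30% of $11,160 = $3,348
Total recovery: $11,160 + $3,348 = $14,508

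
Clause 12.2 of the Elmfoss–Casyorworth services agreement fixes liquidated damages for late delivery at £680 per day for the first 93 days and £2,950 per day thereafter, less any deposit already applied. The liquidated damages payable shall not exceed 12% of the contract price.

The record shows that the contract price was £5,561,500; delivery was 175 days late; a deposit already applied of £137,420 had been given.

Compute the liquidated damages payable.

First 93 days: 93 × £680 = £63,240
Remaining days: (175 − 93) × £2,950 = £241,900
Accrued per-day damages: £63,240 + £241,900 = £305,140
Less deposit already applied: £305,140 − £137,420 = £167,720
Cap: 12% of £5,561,500 = £667,380
Cap at £667,380: £167,720 is within the cap, no reduction.

£167,720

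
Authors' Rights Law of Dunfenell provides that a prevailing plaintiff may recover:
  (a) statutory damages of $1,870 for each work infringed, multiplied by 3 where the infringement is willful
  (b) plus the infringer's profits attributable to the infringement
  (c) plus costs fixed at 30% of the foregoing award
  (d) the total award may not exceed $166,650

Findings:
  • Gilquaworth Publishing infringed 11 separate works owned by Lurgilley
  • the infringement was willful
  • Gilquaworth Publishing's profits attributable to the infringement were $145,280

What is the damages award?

Statutory damages: 11 × $1,870 = $20,570
Trebled: 3 × $20,570 = $61,710
Combined award: $61,710 + $145,280 = $206,990
Costs: 30% of $206,990 = $62,097
Award plus costs: $206,990 + $62,097 = $269,087
Cap at $166,650: $269,087 exceeds the cap → $166,650

$166,650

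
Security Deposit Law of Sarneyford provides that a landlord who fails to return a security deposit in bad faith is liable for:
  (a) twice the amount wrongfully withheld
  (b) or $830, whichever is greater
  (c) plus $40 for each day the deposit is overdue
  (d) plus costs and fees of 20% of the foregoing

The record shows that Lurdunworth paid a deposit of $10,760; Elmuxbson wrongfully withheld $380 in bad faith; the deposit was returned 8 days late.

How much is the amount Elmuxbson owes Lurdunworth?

$1,380

Doubled: 2 × $380 = $760
Minimum $830: $760 is below the minimum → $830
Late-return penalty: 8 × $40 = $320
Damages plus late penalty: $830 + $320 = $1,150
Costs and fees: 20% of $1,150 = $230
Total recovery: $1,150 + $230 = $1,380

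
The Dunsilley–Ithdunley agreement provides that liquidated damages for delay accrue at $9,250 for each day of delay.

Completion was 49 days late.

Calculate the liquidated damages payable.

Per-day damages: 49 × $9,250 = $453,250

$453,250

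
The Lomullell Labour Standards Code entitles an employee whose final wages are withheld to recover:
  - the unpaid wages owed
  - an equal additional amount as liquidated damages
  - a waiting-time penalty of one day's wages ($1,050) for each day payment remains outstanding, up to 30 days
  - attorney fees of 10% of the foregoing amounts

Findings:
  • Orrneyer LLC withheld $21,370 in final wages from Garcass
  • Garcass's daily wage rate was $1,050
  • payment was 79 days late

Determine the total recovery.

Liquidated damages (equal amount): $21,370
Penalty days: min(79, 30) = 30
Waiting-time penalty: 30 × $1,050 = $31,500
Subtotal: $21,370 + $21,370 + $31,500 = $74,240
Attorney fees: 10% of $74,240 = $7,424
Total award: $74,240 + $7,424 = $81,664

$81,664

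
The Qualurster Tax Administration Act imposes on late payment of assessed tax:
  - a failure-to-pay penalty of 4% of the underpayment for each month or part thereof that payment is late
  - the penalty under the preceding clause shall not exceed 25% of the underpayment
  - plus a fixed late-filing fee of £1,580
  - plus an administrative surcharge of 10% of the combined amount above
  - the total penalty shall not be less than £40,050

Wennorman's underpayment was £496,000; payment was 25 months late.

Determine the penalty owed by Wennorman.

Accrued rate: 4% × 25 = 100%, capped at 25% → 25%
Failure-to-pay penalty: 25% of £496,000 = £124,000
Penalty before surcharge: £124,000 + £1,580 = £125,580
Administrative surcharge: 10% of £125,580 = £12,558
Total penalty: £125,580 + £12,558 = £138,138
Minimum £40,050: £138,138 meets the minimum, no increase.

Penalty: £138,138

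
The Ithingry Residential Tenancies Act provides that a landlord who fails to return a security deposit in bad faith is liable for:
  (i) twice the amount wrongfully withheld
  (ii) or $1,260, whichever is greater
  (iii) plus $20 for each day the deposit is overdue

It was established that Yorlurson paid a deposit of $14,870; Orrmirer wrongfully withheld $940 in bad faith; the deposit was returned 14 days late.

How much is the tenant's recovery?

$2,160

Doubled: 2 × $940 = $1,880
Minimum $1,260: $1,880 meets the minimum, no increase.
Late-return penalty: 14 × $20 = $280
Damages plus late penalty: $1,880 + $280 = $2,160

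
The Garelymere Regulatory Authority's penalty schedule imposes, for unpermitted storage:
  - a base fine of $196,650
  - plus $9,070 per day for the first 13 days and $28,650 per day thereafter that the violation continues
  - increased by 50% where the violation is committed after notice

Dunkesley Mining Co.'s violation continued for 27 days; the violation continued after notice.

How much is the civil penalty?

Civil penalty: $1,073,490

First 13 days: 13 × $9,070 = $117,910
Remaining days: (27 − 13) × $28,650 = $401,100
Per-day component: $117,910 + $401,100 = $519,010
Base plus per-day: $196,650 + $519,010 = $715,660
Enhancement: 50% of $715,660 = $357,830
Enhanced fine: $715,660 + $357,830 = $1,073,490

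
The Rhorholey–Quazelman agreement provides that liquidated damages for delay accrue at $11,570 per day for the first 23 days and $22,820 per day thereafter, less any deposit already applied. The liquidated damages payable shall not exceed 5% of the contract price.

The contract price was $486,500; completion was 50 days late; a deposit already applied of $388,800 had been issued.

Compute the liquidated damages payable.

$24,325

First 23 days: 23 × $11,570 = $266,110
Remaining days: (50 − 23) × $22,820 = $616,140
Accrued per-day damages: $266,110 + $616,140 = $882,250
Less deposit already applied: $882,250 − $388,800 = $493,450
Cap: 5% of $486,500 = $24,325
Cap at $24,325: $493,450 exceeds the cap → $24,325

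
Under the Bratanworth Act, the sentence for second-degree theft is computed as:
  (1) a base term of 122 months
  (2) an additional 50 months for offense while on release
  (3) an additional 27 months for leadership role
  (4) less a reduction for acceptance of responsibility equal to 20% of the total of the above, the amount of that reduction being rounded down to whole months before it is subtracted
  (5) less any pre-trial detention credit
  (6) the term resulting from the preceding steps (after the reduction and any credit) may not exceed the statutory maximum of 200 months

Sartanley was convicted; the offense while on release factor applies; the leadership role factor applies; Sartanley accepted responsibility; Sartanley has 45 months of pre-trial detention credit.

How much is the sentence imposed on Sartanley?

Offense while on release enhancement: +50 months
Leadership role enhancement: +27 months
Adjusted term: 122 months + 50 months + 27 months = 199 months
Acceptance of responsibility reduction: 20% of 199 months = 39 months (rounded down)
After reduction: 199 − 39 = 160 months
Less pre-trial detention credit: 160 months − 45 months = 115 months
Cap at 200 months: 115 months is within the cap, no reduction.

115 months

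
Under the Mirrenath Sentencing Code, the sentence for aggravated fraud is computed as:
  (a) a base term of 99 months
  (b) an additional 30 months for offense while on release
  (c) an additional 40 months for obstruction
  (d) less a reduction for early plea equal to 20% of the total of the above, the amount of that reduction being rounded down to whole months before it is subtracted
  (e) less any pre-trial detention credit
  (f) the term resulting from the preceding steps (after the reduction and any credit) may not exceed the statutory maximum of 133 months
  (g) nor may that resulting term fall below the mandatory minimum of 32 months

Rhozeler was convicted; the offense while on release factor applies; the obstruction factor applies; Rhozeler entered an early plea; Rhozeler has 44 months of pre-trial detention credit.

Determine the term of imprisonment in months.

Sentence: 92 months

Offense while on release enhancement: +30 months
Obstruction enhancement: +40 months
Adjusted term: 99 months + 30 months + 40 months = 169 months
Early plea reduction: 20% of 169 months = 33 months (rounded down)
After reduction: 169 − 33 = 136 months
Less pre-trial detention credit: 136 months − 44 months = 92 months
Cap at 133 months: 92 months is within the cap, no reduction.
Minimum 32 months: 92 months meets the minimum, no increase.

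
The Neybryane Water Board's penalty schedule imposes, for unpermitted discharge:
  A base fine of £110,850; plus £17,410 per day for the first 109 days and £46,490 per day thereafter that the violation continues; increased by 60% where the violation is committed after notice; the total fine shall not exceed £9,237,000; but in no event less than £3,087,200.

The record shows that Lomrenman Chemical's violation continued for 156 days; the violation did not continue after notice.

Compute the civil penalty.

£4,193,570

First 109 days: 109 × £17,410 = £1,897,690
Remaining days: (156 − 109) × £46,490 = £2,185,030
Per-day component: £1,897,690 + £2,185,030 = £4,082,720
Base plus per-day: £110,850 + £4,082,720 = £4,193,570
The violation did not continue after notice: no 60% increase.
Cap at £9,237,000: £4,193,570 is within the cap, no reduction.
Minimum £3,087,200: £4,193,570 meets the minimum, no increase.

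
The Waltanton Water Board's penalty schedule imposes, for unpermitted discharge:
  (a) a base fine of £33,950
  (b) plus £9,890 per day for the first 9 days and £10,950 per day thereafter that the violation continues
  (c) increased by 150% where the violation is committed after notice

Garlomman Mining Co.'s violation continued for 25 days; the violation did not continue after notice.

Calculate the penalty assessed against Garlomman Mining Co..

First 9 days: 9 × £9,890 = £89,010
Remaining days: (25 − 9) × £10,950 = £175,200
Per-day component: £89,010 + £175,200 = £264,210
Base plus per-day: £33,950 + £264,210 = £298,160
The violation did not continue after notice: no 150% increase.

£298,160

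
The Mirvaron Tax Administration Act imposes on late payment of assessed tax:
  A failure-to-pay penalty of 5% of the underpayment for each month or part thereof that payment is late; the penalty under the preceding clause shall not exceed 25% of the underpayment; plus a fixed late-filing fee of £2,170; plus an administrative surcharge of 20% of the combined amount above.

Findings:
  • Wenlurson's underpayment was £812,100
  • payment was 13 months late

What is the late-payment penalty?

Accrued rate: 5% × 13 = 65%, capped at 25% → 25%
Failure-to-pay penalty: 25% of £812,100 = £203,025
Penalty before surcharge: £203,025 + £2,170 = £205,195
Administrative surcharge: 20% of £205,195 = £41,039
Total penalty: £205,195 + £41,039 = £246,234

£246,234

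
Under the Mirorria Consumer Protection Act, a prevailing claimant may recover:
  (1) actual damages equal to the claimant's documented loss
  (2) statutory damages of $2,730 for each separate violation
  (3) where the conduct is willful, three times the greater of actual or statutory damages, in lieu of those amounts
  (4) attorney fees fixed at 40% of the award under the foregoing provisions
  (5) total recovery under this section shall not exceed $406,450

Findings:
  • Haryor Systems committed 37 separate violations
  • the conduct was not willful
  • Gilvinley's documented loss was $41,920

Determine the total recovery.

Statutory damages: 37 × $2,730 = $101,010
Conduct not willful: the in-lieu enhancement does not apply.
Actual plus statutory damages: $41,920 + $101,010 = $142,930
Attorney fees: 40% of $142,930 = $57,172
Total before cap: $142,930 + $57,172 = $200,102
Cap at $406,450: $200,102 is within the cap, no reduction.

Total recovery: $200,102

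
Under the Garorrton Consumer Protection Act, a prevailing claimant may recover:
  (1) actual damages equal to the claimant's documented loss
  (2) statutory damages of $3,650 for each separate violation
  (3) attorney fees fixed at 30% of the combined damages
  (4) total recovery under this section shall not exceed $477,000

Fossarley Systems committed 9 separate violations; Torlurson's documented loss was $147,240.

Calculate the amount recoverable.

Statutory damages: 9 × $3,650 = $32,850
Combined damages: $147,240 + $32,850 = $180,090
Attorney fees: 30% of $180,090 = $54,027
Total before cap: $180,090 + $54,027 = $234,117
Cap at $477,000: $234,117 is within the cap, no reduction.

$234,117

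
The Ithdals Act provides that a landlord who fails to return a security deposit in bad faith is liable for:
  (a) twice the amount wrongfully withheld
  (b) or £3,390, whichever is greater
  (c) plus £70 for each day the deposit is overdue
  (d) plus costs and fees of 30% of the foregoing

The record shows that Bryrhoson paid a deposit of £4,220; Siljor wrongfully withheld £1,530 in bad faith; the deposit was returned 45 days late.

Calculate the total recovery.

£8,502

Doubled: 2 × £1,530 = £3,060
Minimum £3,390: £3,060 is below the minimum → £3,390
Late-return penalty: 45 × £70 = £3,150
Damages plus late penalty: £3,390 + £3,150 = £6,540
Costs and fees: 30% of £6,540 = £1,962
Total recovery: £6,540 + £1,962 = £8,502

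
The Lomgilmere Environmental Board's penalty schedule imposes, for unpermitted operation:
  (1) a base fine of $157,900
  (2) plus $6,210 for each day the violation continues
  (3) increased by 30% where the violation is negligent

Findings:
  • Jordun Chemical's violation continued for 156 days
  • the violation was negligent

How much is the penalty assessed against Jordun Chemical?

Civil penalty: $1,464,658

Per-day component: 156 × $6,210 = $968,760
Base plus per-day: $157,900 + $968,760 = $1,126,660
Enhancement: 30% of $1,126,660 = $337,998
Enhanced fine: $1,126,660 + $337,998 = $1,464,658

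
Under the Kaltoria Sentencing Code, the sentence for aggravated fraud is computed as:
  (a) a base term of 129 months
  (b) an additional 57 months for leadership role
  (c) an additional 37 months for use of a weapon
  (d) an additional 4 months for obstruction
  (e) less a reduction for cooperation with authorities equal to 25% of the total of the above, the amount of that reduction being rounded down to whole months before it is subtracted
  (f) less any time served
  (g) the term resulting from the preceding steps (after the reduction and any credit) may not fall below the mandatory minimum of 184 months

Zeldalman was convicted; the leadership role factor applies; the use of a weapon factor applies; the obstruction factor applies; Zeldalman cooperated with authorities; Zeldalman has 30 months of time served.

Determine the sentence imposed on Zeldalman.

Sentence: 184 months

Leadership role enhancement: +57 months
Use of a weapon enhancement: +37 months
Obstruction enhancement: +4 months
Adjusted term: 129 months + 57 months + 37 months + 4 months = 227 months
Cooperation with authorities reduction: 25% of 227 months = 56 months (rounded down)
After reduction: 227 − 56 = 171 months
Less time served: 171 months − 30 months = 141 months
Minimum 184 months: 141 months is below the minimum → 184 months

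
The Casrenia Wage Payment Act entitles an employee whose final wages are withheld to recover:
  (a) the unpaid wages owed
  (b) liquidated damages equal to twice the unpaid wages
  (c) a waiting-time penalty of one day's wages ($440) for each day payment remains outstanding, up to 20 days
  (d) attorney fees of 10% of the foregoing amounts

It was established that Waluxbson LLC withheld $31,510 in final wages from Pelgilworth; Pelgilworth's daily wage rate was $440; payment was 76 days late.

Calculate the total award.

Doubled: 2 × $31,510 = $63,020
Penalty days: min(76, 20) = 20
Waiting-time penalty: 20 × $440 = $8,800
Subtotal: $31,510 + $63,020 + $8,800 = $103,330
Attorney fees: 10% of $103,330 = $10,333
Total award: $103,330 + $10,333 = $113,663

$113,663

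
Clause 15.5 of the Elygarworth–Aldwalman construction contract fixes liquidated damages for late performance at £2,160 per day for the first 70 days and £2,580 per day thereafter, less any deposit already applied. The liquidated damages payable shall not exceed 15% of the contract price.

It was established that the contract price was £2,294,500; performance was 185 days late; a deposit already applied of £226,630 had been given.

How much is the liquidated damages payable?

£221,270

First 70 days: 70 × £2,160 = £151,200
Remaining days: (185 − 70) × £2,580 = £296,700
Accrued per-day damages: £151,200 + £296,700 = £447,900
Less deposit already applied: £447,900 − £226,630 = £221,270
Cap: 15% of £2,294,500 = £344,175
Cap at £344,175: £221,270 is within the cap, no reduction.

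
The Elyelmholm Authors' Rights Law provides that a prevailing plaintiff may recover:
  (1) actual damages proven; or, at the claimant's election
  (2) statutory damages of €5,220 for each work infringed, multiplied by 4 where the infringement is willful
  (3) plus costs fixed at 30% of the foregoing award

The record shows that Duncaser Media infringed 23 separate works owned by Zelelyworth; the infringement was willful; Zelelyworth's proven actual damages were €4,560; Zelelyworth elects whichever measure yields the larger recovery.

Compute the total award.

Statutory damages: 23 × €5,220 = €120,060
Multiplied by 4: 4 × €120,060 = €480,240
Greater of actual damages (€4,560) or enhanced statutory damages (€480,240): €480,240
Costs: 30% of €480,240 = €144,072
Award plus costs: €480,240 + €144,072 = €624,312

€624,312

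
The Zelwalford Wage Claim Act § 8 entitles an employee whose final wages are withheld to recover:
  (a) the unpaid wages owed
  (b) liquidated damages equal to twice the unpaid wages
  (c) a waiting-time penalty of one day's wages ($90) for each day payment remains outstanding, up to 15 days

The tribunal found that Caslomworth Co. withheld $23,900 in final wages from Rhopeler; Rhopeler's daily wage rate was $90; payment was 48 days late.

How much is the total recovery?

$73,050

Doubled: 2 × $23,900 = $47,800
Penalty days: min(48, 15) = 15
Waiting-time penalty: 15 × $90 = $1,350
Total award: $23,900 + $47,800 + $1,350 = $73,050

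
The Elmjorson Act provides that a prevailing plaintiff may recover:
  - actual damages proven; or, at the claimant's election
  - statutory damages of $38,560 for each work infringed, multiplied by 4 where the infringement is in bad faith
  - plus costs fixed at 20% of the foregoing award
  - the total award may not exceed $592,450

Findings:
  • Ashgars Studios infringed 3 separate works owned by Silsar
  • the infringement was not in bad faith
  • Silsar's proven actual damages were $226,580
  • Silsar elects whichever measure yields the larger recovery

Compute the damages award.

Statutory damages: 3 × $38,560 = $115,680
Infringement not in bad faith: no ×4 enhancement.
Greater of actual damages ($226,580) or statutory damages ($115,680): $226,580
Costs: 20% of $226,580 = $45,316
Award plus costs: $226,580 + $45,316 = $271,896
Cap at $592,450: $271,896 is within the cap, no reduction.

Award: $271,896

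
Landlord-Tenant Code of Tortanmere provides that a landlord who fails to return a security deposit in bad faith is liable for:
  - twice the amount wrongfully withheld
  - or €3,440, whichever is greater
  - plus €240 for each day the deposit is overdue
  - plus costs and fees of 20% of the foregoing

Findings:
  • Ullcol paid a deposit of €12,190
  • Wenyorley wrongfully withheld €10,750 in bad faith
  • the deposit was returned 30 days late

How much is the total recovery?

€34,440

Doubled: 2 × €10,750 = €21,500
Minimum €3,440: €21,500 meets the minimum, no increase.
Late-return penalty: 30 × €240 = €7,200
Damages plus late penalty: €21,500 + €7,200 = €28,700
Costs and fees: 20% of €28,700 = €5,740
Total recovery: €28,700 + €5,740 = €34,440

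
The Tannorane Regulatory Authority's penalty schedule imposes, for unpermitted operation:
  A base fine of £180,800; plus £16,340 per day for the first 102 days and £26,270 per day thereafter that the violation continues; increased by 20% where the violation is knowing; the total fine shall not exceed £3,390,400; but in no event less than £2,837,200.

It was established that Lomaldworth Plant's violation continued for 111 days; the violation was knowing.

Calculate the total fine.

First 102 days: 102 × £16,340 = £1,666,680
Remaining days: (111 − 102) × £26,270 = £236,430
Per-day component: £1,666,680 + £236,430 = £1,903,110
Base plus per-day: £180,800 + £1,903,110 = £2,083,910
Enhancement: 20% of £2,083,910 = £416,782
Enhanced fine: £2,083,910 + £416,782 = £2,500,692
Cap at £3,390,400: £2,500,692 is within the cap, no reduction.
Minimum £2,837,200: £2,500,692 is below the minimum → £2,837,200

£2,837,200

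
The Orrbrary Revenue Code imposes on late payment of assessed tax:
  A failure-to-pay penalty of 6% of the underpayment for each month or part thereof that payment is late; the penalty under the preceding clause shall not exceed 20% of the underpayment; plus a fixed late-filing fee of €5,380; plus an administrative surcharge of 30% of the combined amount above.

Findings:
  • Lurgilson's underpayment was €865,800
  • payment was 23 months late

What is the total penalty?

Accrued rate: 6% × 23 = 138%, capped at 20% → 20%
Failure-to-pay penalty: 20% of €865,800 = €173,160
Penalty before surcharge: €173,160 + €5,380 = €178,540
Administrative surcharge: 30% of €178,540 = €53,562
Total penalty: €178,540 + €53,562 = €232,102

€232,102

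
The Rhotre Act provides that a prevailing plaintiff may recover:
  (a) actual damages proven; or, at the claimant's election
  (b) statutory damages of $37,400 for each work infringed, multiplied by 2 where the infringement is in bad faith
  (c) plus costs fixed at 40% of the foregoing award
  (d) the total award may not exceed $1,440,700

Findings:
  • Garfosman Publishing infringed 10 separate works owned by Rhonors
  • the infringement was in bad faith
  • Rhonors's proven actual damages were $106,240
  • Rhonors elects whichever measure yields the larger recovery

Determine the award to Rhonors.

$1,047,200

Statutory damages: 10 × $37,400 = $374,000
Doubled: 2 × $374,000 = $748,000
Greater of actual damages ($106,240) or enhanced statutory damages ($748,000): $748,000
Costs: 40% of $748,000 = $299,200
Award plus costs: $748,000 + $299,200 = $1,047,200
Cap at $1,440,700: $1,047,200 is within the cap, no reduction.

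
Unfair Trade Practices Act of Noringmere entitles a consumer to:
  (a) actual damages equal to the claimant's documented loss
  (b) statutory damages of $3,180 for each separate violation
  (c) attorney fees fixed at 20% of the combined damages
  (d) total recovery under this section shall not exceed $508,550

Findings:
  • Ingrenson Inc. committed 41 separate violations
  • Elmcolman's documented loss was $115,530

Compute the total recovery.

Statutory damages: 41 × $3,180 = $130,380
Combined damages: $115,530 + $130,380 = $245,910
Attorney fees: 20% of $245,910 = $49,182
Total before cap: $245,910 + $49,182 = $295,092
Cap at $508,550: $295,092 is within the cap, no reduction.

$295,092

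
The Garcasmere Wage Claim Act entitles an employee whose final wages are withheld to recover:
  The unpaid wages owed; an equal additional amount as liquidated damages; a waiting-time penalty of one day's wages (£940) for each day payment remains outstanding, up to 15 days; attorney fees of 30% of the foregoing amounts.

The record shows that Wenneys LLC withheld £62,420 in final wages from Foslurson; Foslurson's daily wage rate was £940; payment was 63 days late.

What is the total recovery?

Total award: £180,622

Liquidated damages (equal amount): £62,420
Penalty days: min(63, 15) = 15
Waiting-time penalty: 15 × £940 = £14,100
Subtotal: £62,420 + £62,420 + £14,100 = £138,940
Attorney fees: 30% of £138,940 = £41,682
Total award: £138,940 + £41,682 = £180,622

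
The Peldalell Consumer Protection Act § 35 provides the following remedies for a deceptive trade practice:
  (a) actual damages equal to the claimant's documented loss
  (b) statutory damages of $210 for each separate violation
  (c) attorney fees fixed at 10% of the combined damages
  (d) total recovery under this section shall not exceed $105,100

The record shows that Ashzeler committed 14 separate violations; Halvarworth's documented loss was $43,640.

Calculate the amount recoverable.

Statutory damages: 14 × $210 = $2,940
Combined damages: $43,640 + $2,940 = $46,580
Attorney fees: 10% of $46,580 = $4,658
Total before cap: $46,580 + $4,658 = $51,238
Cap at $105,100: $51,238 is within the cap, no reduction.

$51,238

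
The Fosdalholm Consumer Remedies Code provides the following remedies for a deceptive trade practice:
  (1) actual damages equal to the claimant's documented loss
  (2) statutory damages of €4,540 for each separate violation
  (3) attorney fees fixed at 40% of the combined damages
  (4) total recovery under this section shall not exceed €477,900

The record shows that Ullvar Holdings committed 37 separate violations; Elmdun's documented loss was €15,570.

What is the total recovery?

€256,970

Statutory damages: 37 × €4,540 = €167,980
Combined damages: €15,570 + €167,980 = €183,550
Attorney fees: 40% of €183,550 = €73,420
Total before cap: €183,550 + €73,420 = €256,970
Cap at €477,900: €256,970 is within the cap, no reduction.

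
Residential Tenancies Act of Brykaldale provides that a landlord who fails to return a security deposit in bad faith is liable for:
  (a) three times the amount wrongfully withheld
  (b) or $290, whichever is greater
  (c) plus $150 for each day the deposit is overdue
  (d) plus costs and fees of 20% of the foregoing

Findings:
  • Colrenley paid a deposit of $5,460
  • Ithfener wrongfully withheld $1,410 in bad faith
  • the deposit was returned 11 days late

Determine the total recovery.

Trebled: 3 × $1,410 = $4,230
Minimum $290: $4,230 meets the minimum, no increase.
Late-return penalty: 11 × $150 = $1,650
Damages plus late penalty: $4,230 + $1,650 = $5,880
Costs and fees: 20% of $5,880 = $1,176
Total recovery: $5,880 + $1,176 = $7,056

$7,056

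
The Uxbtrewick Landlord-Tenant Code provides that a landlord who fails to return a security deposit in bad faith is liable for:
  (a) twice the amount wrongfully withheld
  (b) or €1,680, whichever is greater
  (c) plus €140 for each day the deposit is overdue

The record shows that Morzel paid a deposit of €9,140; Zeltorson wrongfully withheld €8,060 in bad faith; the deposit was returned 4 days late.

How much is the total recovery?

Recovery: €16,680

Doubled: 2 × €8,060 = €16,120
Minimum €1,680: €16,120 meets the minimum, no increase.
Late-return penalty: 4 × €140 = €560
Damages plus late penalty: €16,120 + €560 = €16,680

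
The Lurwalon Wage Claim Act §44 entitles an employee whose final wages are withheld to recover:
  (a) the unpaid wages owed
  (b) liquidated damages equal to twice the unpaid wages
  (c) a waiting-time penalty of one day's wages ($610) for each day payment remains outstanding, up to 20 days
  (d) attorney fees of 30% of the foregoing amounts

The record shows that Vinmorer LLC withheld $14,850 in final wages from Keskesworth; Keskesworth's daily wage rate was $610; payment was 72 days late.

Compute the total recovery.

$73,775

Doubled: 2 × $14,850 = $29,700
Penalty days: min(72, 20) = 20
Waiting-time penalty: 20 × $610 = $12,200
Subtotal: $14,850 + $29,700 + $12,200 = $56,750
Attorney fees: 30% of $56,750 = $17,025
Total award: $56,750 + $17,025 = $73,775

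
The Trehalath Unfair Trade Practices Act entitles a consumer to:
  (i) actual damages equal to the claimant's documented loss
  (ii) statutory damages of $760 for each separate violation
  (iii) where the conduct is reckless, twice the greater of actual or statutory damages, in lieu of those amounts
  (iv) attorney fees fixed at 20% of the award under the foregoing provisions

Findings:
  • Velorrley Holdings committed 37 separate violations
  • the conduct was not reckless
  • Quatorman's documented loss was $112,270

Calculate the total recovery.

Statutory damages: 37 × $760 = $28,120
Conduct not reckless: the in-lieu enhancement does not apply.
Actual plus statutory damages: $112,270 + $28,120 = $140,390
Attorney fees: 20% of $140,390 = $28,078
Total recovery: $140,390 + $28,078 = $168,468

$168,468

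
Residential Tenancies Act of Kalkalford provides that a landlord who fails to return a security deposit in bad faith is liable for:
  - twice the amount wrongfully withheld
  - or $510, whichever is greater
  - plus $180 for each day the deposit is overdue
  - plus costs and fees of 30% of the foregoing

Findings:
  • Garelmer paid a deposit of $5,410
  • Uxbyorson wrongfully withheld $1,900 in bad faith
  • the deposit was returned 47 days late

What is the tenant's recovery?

$15,938

Doubled: 2 × $1,900 = $3,800
Minimum $510: $3,800 meets the minimum, no increase.
Late-return penalty: 47 × $180 = $8,460
Damages plus late penalty: $3,800 + $8,460 = $12,260
Costs and fees: 30% of $12,260 = $3,678
Total recovery: $12,260 + $3,678 = $15,938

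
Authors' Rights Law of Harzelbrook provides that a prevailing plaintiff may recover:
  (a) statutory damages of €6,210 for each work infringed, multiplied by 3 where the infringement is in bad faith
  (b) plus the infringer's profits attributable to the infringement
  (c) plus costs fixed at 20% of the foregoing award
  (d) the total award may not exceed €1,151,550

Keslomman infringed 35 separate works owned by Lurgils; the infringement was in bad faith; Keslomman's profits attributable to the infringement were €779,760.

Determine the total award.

€1,151,550

Statutory damages: 35 × €6,210 = €217,350
Trebled: 3 × €217,350 = €652,050
Combined award: €652,050 + €779,760 = €1,431,810
Costs: 20% of €1,431,810 = €286,362
Award plus costs: €1,431,810 + €286,362 = €1,718,172
Cap at €1,151,550: €1,718,172 exceeds the cap → €1,151,550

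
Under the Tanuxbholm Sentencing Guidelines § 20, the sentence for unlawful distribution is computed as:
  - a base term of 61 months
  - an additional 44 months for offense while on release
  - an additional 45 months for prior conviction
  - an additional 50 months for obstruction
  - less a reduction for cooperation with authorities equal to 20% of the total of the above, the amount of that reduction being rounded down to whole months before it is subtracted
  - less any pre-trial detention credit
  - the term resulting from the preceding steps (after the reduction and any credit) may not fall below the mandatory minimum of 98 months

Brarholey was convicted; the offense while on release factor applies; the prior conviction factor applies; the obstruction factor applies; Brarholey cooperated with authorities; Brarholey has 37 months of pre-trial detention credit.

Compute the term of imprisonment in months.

Offense while on release enhancement: +44 months
Prior conviction enhancement: +45 months
Obstruction enhancement: +50 months
Adjusted term: 61 months + 44 months + 45 months + 50 months = 200 months
Cooperation with authorities reduction: 20% of 200 months = 40 months (rounded down)
After reduction: 200 − 40 = 160 months
Less pre-trial detention credit: 160 months − 37 months = 123 months
Minimum 98 months: 123 months meets the minimum, no increase.

123 months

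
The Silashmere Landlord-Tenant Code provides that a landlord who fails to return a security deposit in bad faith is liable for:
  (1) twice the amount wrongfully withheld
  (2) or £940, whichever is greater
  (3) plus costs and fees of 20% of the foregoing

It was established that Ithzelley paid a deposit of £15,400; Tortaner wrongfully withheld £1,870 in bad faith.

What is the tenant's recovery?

£4,488

Doubled: 2 × £1,870 = £3,740
Minimum £940: £3,740 meets the minimum, no increase.
Costs and fees: 20% of £3,740 = £748
Total recovery: £3,740 + £748 = £4,488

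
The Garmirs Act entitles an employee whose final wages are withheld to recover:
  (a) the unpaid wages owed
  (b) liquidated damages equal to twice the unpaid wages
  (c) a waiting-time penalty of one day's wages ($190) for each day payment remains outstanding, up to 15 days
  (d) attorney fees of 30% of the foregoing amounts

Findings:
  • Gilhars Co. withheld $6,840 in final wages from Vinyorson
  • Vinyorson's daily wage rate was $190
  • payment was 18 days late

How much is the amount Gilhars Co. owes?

$30,381

Doubled: 2 × $6,840 = $13,680
Penalty days: min(18, 15) = 15
Waiting-time penalty: 15 × $190 = $2,850
Subtotal: $6,840 + $13,680 + $2,850 = $23,370
Attorney fees: 30% of $23,370 = $7,011
Total award: $23,370 + $7,011 = $30,381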